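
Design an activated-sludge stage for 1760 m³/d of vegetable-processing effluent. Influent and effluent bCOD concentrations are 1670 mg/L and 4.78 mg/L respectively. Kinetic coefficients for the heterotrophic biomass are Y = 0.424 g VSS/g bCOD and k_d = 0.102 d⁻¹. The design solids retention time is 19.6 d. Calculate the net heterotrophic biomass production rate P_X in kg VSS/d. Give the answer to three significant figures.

P_X ≈ 414 kg VSS/d

Correct the yield for decay: Y_obs = Y/(1 + k_d θ_c) = 0.424 / (1 + 0.102 × 19.6) = 0.424 / 2.999 = 0.1414.
Q·(S₀ − S) = 1760 × (1670 − 4.78) × 10⁻³ = 2931 kg/d removed.
P_X = Y_obs · Q(S₀ − S) = 0.1414 × 2931 = 414.3 kg VSS/d.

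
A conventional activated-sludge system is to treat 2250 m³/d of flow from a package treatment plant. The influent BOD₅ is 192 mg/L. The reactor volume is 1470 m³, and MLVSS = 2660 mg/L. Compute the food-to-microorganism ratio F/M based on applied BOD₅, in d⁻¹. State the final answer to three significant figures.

F/M = Q·S₀ / (V·X) = 2250 × 192 / (1470 × 2660) = 0.1105 g BOD₅·(g VSS·d)⁻¹.

F/M ≈ 0.110 d⁻¹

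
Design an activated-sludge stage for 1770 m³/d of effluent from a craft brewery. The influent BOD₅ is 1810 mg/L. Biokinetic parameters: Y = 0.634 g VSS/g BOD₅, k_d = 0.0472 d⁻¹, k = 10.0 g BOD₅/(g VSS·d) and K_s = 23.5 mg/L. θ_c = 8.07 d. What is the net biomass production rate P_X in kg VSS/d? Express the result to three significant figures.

P_X ≈ 1470 kg VSS/d

For a completely mixed reactor with recycle the Lawrence–McCarty relation gives S = K_s·(1 + k_d·θ_c) / [θ_c·(Y·k − k_d) − 1] = 23.5 × (1 + 0.0472 × 8.07) / [8.07 × (0.634 × 10.0 − 0.0472) − 1] = 32.45 / 49.78 = 0.6519 mg/L.
Observed yield with endogenous decay: Y_obs = Y / (1 + k_d·θ_c) = 0.634 / (1 + 0.0472 × 8.07) = 0.634 / 1.381 = 0.4591 g VSS/g BOD₅.
Q·(S₀ − S) = 1770 × (1810 − 0.652) × 10⁻³ = 3203 kg/d removed.
So the net sludge growth is P_X = 0.4591 × 3203 = 1470 kg VSS/d.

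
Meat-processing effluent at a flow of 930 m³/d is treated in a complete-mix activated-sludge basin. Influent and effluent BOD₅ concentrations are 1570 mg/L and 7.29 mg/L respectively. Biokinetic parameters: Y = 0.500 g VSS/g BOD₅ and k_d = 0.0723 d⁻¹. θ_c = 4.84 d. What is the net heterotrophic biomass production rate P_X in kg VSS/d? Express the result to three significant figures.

The observed yield is Y_obs = Y/(1 + k_d·θ_c) = 0.500 / (1 + 0.0723 × 4.84) = 0.500 / 1.350 = 0.3704 g VSS per g BOD₅ removed.
Mass of BOD₅ removed per day: Q(S₀ − S) = 930 × 1563 g/m³ = 1453 kg/d.
So the net sludge growth is P_X = 0.3704 × 1453 = 538.3 kg VSS/d.

P_X ≈ 538 kg VSS/d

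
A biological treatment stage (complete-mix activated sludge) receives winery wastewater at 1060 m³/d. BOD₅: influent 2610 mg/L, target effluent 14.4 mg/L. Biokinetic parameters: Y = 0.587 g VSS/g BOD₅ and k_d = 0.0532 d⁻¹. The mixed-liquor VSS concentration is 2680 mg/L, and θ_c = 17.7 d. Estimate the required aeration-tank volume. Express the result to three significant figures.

Rearranging the biomass balance for a CMAS with decay, V = Y·Q·ΔS·θ_c / [X·(1+k_d θ_c)] = 0.587 × 1060 × (2610 − 14.4) × 17.7 / [2680 × (1 + 0.0532 × 17.7)] = 2.86×10^7 / 5204 = 5494 m³.

V ≈ 5490 m³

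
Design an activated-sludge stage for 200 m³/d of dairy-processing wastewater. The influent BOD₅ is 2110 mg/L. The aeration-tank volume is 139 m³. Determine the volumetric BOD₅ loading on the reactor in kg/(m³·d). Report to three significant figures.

L_v ≈ 3.04 kg BOD₅/(m³·d)

L_v = Q S₀ / V = 200 × 2110 × 10⁻³ / 139.0 = 3.036 kg/(m³·d).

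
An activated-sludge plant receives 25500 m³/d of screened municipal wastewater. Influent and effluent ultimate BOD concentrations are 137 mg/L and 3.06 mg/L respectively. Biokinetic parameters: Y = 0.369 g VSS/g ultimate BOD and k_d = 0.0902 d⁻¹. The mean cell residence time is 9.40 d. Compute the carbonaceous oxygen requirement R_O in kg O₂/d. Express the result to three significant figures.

R_O ≈ 2450 kg O₂/d

Y_obs = Y / (1 + k_d θ_c) = 0.369 / (1 + 0.0902 × 9.40) = 0.369 / 1.848 = 0.1997.
ΔS = 137 − 3.06 = 133.9 mg/L, so the substrate removal rate is 25500 × 133.9/1000 = 3415 kg ultimate BOD/d.
Biomass synthesised: P_X = Y_obs × 3415 = 682.0 kg VSS/d.
R_O = Q·(S₀ − S) − 1.42·P_X = 3415 − 1.42 × 682.0 = 2447 kg O₂/d.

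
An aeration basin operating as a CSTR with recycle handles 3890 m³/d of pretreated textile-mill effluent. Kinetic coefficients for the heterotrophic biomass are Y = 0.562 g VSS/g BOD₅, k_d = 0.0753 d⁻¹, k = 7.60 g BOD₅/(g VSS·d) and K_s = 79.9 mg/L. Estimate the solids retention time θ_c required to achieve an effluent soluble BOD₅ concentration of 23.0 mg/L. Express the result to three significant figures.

Specific growth rate at S = 23.0 mg/L: μ = YkS/(K_s+S) = 0.562·7.60·23.0/(79.9+23.0) = 0.9547 d⁻¹.
Then 1/θ_c = μ − k_d = 0.9547 − 0.0753 = 0.8794 d⁻¹, giving θ_c = 1.137 d.

θ_c ≈ 1.14 d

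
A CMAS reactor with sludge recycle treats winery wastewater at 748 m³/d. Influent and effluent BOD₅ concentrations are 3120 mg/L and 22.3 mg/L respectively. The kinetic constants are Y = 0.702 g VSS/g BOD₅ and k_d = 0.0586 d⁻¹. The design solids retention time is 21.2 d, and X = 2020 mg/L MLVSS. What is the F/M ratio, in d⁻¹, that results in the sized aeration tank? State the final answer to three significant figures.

F/M ≈ 0.152 d⁻¹

Rearranging the biomass balance for a CMAS with decay, V = Y·Q·ΔS·θ_c / [X·(1+k_d θ_c)] = 0.702 × 748 × (3120 − 22.3) × 21.2 / [2020 × (1 + 0.0586 × 21.2)] = 3.45×10^7 / 4529 = 7613 m³.
F/M = applied load / biomass = Q·S₀/(V·X) = 748 × 3120 / (7613 × 2020) = 0.1518 d⁻¹.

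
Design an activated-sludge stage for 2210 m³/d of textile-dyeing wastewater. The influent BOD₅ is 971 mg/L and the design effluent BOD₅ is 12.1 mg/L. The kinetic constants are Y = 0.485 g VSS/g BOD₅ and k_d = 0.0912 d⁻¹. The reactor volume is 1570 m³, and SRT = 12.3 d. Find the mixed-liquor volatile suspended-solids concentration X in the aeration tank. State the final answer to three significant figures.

From V·X·(1 + k_d·θ_c) = Y·Q·(S₀ − S)·θ_c: X = 0.485 × 2210 × (971 − 12.1) × 12.3 / [1570 × (1 + 0.0912 × 12.3)] = 3795 mg/L.

X ≈ 3800 mg/L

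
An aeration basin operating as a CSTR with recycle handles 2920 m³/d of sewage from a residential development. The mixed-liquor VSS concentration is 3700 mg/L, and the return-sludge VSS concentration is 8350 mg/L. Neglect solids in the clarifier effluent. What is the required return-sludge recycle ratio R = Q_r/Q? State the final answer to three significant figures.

R ≈ 0.796

Solids balance on the clarifier gives (1+R)X = R·X_r, so R = X/(X_r − X) = 3700 / (8350 − 3700) = 0.7957.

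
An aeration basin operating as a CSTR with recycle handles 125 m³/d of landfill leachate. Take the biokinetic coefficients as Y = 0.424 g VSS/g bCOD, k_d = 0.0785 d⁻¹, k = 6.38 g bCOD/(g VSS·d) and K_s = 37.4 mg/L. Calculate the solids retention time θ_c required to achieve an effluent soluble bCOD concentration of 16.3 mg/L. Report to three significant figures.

θ_c ≈ 1.35 d

From 1/θ_c = Y·k·S/(K_s + S) − k_d: Y·k·S/(K_s+S) = 0.424 × 6.38 × 16.3 / (37.4 + 16.3) = 0.8211 d⁻¹.
θ_c = 1/(μ − k_d) = 1/(0.8211 − 0.0785) = 1/0.7426 = 1.347 d.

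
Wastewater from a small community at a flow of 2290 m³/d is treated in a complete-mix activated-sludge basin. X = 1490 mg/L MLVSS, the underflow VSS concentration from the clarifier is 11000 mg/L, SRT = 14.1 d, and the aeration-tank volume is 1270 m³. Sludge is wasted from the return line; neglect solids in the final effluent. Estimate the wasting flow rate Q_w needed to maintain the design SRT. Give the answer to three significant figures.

Wasting from the return line (neglecting effluent solids): Q_w = V·X / (θ_c·X_r) = 1270 × 1490 / (14.1 × 11000) = 12.20 m³/d.

Q_w ≈ 12.2 m³/d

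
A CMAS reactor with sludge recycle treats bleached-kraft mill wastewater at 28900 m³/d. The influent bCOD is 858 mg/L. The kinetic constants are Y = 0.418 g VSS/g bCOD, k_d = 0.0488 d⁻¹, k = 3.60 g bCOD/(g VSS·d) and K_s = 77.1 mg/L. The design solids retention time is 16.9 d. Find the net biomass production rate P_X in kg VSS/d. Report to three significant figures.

Effluent substrate depends only on kinetics and SRT: S = K_s(1 + k_d θ_c) / [θ_c(Yk − k_d) − 1] = 77.1 × (1 + 0.0488 × 16.9) / [16.9 × (0.418 × 3.60 − 0.0488) − 1] = 140.7 / 23.61 = 5.960 mg/L.
Observed yield with endogenous decay: Y_obs = Y / (1 + k_d·θ_c) = 0.418 / (1 + 0.0488 × 16.9) = 0.418 / 1.825 = 0.2291 g VSS/g bCOD.
ΔS = 858 − 5.96 = 852.0 mg/L, so the substrate removal rate is 28900 × 852.0/1000 = 24624 kg bCOD/d.
Biomass produced: P_X = Y_obs·Q·ΔS = 0.2291 × 24624 ≈ 5641 kg VSS/d.

P_X ≈ 5640 kg VSS/d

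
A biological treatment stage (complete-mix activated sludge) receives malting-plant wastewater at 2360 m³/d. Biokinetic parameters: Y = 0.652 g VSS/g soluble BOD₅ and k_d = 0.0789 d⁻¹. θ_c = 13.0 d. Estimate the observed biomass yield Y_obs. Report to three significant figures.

Correct the yield for decay: Y_obs = Y/(1 + k_d θ_c) = 0.652 / (1 + 0.0789 × 13.0) = 0.652 / 2.026 = 0.3219.

Y_obs ≈ 0.322 g VSS/g soluble BOD₅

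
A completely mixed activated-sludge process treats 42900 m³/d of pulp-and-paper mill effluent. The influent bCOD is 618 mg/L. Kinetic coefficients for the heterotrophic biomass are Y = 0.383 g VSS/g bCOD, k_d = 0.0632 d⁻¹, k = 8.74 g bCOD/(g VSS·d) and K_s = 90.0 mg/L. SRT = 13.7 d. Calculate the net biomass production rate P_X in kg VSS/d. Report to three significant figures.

P_X ≈ 5410 kg VSS/d

From the Monod/SRT balance for a CMAS, S = K_s·(1+k_d θ_c)/[θ_c·(Y k − k_d) − 1] = 90.0 × (1 + 0.0632 × 13.7) / [13.7 × (0.383 × 8.74 − 0.0632) − 1] = 167.9 / 43.99 = 3.817 mg/L.
Y_obs = Y / (1 + k_d θ_c) = 0.383 / (1 + 0.0632 × 13.7) = 0.383 / 1.866 = 0.2053.
Substrate removed = Q·(S₀ − S) = 42900 m³/d × (618 − 3.82) g/m³ = 2.63×10^7 g/d = 26348 kg/d.
Net biomass production P_X = Y_obs × Q·(S₀ − S) = 0.2053 × 26348 = 5409 kg VSS/d.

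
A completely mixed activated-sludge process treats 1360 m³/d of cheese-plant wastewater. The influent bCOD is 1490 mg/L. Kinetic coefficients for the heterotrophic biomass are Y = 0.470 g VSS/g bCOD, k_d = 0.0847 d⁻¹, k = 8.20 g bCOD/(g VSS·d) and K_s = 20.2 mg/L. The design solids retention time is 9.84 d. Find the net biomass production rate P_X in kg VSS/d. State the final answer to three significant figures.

For a completely mixed reactor with recycle the Lawrence–McCarty relation gives S = K_s·(1 + k_d·θ_c) / [θ_c·(Y·k − k_d) − 1] = 20.2 × (1 + 0.0847 × 9.84) / [9.84 × (0.470 × 8.20 − 0.0847) − 1] = 37.04 / 36.09 = 1.026 mg/L.
Observed yield with endogenous decay: Y_obs = Y / (1 + k_d·θ_c) = 0.470 / (1 + 0.0847 × 9.84) = 0.470 / 1.833 = 0.2563 g VSS/g bCOD.
Mass of bCOD removed per day: Q(S₀ − S) = 1360 × 1489 g/m³ = 2025 kg/d.
So the net sludge growth is P_X = 0.2563 × 2025 = 519.1 kg VSS/d.

P_X ≈ 519 kg VSS/d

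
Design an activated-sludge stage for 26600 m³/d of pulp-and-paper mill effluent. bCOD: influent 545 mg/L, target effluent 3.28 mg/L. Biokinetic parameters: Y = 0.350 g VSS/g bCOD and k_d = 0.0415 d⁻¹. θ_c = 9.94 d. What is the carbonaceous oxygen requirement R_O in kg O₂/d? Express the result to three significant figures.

Observed yield with endogenous decay: Y_obs = Y / (1 + k_d·θ_c) = 0.350 / (1 + 0.0415 × 9.94) = 0.350 / 1.413 = 0.2478 g VSS/g bCOD.
Mass of bCOD removed per day: Q(S₀ − S) = 26600 × 541.7 g/m³ = 14410 kg/d.
Biomass synthesised: P_X = Y_obs × 14410 = 3571 kg VSS/d.
R_O = Q·(S₀ − S) − 1.42·P_X = 14410 − 1.42 × 3571 = 9340 kg O₂/d.

R_O ≈ 9340 kg O₂/d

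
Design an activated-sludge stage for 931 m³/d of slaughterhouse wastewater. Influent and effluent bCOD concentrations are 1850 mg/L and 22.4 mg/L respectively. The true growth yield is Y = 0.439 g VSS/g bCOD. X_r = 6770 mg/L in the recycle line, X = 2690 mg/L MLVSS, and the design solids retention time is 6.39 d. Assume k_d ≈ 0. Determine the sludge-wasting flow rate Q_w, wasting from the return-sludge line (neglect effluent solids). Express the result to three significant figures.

Q_w ≈ 110 m³/d

V·X = Y·Q·ΔS·θ_c gives V = 0.439 × 931 × (1850 − 22.4) × 6.39 / 2690 = 1774 m³.
θ_c = V·X/(Q_w·X_r) when wasting from the recycle, so Q_w = V·X/(θ_c·X_r) = 1774 × 2690 / (6.39 × 6770) = 110.3 m³/d.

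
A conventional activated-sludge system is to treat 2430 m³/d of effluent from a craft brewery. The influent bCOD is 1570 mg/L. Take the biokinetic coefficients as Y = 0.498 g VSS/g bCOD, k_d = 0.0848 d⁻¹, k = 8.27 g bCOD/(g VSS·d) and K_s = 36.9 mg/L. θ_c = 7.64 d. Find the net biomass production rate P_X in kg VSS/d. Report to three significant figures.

Effluent substrate depends only on kinetics and SRT: S = K_s(1 + k_d θ_c) / [θ_c(Yk − k_d) − 1] = 36.9 × (1 + 0.0848 × 7.64) / [7.64 × (0.498 × 8.27 − 0.0848) − 1] = 60.81 / 29.82 = 2.039 mg/L.
Observed yield with endogenous decay: Y_obs = Y / (1 + k_d·θ_c) = 0.498 / (1 + 0.0848 × 7.64) = 0.498 / 1.648 = 0.3022 g VSS/g bCOD.
Q·(S₀ − S) = 2430 × (1570 − 2.04) × 10⁻³ = 3810 kg/d removed.
P_X = Y_obs · Q(S₀ − S) = 0.3022 × 3810 = 1151 kg VSS/d.

P_X ≈ 1150 kg VSS/d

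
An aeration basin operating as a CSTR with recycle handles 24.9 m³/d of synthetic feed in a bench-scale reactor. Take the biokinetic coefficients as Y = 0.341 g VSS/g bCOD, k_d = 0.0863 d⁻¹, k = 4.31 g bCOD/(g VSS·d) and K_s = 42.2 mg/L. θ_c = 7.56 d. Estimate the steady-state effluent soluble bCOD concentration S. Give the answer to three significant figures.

S ≈ 7.37 mg/L

For a completely mixed reactor with recycle the Lawrence–McCarty relation gives S = K_s·(1 + k_d·θ_c) / [θ_c·(Y·k − k_d) − 1] = 42.2 × (1 + 0.0863 × 7.56) / [7.56 × (0.341 × 4.31 − 0.0863) − 1] = 69.73 / 9.459 = 7.372 mg/L.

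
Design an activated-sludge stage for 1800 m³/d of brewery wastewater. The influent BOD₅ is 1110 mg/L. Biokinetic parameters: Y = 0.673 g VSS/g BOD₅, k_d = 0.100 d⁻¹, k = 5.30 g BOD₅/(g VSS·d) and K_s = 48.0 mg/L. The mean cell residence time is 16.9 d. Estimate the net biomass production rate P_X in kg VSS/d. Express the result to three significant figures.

Effluent substrate depends only on kinetics and SRT: S = K_s(1 + k_d θ_c) / [θ_c(Yk − k_d) − 1] = 48.0 × (1 + 0.100 × 16.9) / [16.9 × (0.673 × 5.30 − 0.100) − 1] = 129.1 / 57.59 = 2.242 mg/L.
Correct the yield for decay: Y_obs = Y/(1 + k_d θ_c) = 0.673 / (1 + 0.100 × 16.9) = 0.673 / 2.690 = 0.2502.
Q·(S₀ − S) = 1800 × (1110 − 2.24) × 10⁻³ = 1994 kg/d removed.
Biomass produced: P_X = Y_obs·Q·ΔS = 0.2502 × 1994 ≈ 498.9 kg VSS/d.

P_X ≈ 499 kg VSS/d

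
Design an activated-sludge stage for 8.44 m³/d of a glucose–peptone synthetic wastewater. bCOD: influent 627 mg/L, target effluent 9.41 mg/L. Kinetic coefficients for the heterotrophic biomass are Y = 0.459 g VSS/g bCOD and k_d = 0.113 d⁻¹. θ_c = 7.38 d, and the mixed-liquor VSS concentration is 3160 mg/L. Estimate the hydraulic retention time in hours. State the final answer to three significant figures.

Rearranging the biomass balance for a CMAS with decay, V = Y·Q·ΔS·θ_c / [X·(1+k_d θ_c)] = 0.459 × 8.44 × (627 − 9.41) × 7.38 / [3160 × (1 + 0.113 × 7.38)] = 1.77×10^4 / 5795 = 3.047 m³.
Hydraulic retention time τ = V/Q = 3.047 / 8.44 = 0.3610 d = 8.664 h.

τ ≈ 8.66 h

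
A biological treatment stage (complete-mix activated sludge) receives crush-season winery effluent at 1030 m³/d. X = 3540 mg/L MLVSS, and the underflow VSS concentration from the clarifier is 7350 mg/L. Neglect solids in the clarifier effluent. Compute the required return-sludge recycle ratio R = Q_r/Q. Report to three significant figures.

R ≈ 0.929

Mass balance around the secondary clarifier (neglecting effluent solids): R = X / (X_r − X) = 3540 / (7350 − 3540) = 0.9291.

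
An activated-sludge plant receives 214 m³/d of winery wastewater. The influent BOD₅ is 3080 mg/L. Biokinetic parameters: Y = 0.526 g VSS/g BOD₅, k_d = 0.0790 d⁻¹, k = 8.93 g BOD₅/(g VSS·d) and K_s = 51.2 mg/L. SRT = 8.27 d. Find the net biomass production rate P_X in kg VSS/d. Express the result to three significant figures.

From the Monod/SRT balance for a CMAS, S = K_s·(1+k_d θ_c)/[θ_c·(Y k − k_d) − 1] = 51.2 × (1 + 0.0790 × 8.27) / [8.27 × (0.526 × 8.93 − 0.0790) − 1] = 84.65 / 37.19 = 2.276 mg/L.
Y_obs = Y / (1 + k_d θ_c) = 0.526 / (1 + 0.0790 × 8.27) = 0.526 / 1.653 = 0.3181.
ΔS = 3080 − 2.28 = 3078 mg/L, so the substrate removal rate is 214 × 3078/1000 = 658.6 kg BOD₅/d.
Net biomass production P_X = Y_obs × Q·(S₀ − S) = 0.3181 × 658.6 = 209.5 kg VSS/d.

P_X ≈ 210 kg VSS/d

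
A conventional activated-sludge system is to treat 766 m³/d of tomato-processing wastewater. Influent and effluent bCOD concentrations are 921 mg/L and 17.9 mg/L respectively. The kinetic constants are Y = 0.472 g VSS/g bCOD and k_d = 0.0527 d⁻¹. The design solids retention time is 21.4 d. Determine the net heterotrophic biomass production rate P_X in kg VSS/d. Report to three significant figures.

P_X ≈ 153 kg VSS/d

The observed yield is Y_obs = Y/(1 + k_d·θ_c) = 0.472 / (1 + 0.0527 × 21.4) = 0.472 / 2.128 = 0.2218 g VSS per g bCOD removed.
Mass of bCOD removed per day: Q(S₀ − S) = 766 × 903.1 g/m³ = 691.8 kg/d.
So the net sludge growth is P_X = 0.2218 × 691.8 = 153.5 kg VSS/d.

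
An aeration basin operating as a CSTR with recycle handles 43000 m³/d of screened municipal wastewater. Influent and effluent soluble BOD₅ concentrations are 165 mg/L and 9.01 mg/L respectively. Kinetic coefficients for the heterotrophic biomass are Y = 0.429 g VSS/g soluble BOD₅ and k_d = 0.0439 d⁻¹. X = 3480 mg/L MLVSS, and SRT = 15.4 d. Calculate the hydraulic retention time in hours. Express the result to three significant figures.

Rearranging the biomass balance for a CMAS with decay, V = Y·Q·ΔS·θ_c / [X·(1+k_d θ_c)] = 0.429 × 43000 × (165 − 9.01) × 15.4 / [3480 × (1 + 0.0439 × 15.4)] = 4.43×10^7 / 5833 = 7598 m³.
HRT = V/Q = 7598 m³ / 43000 m³·d⁻¹ = 0.1767 d × 24 = 4.241 h.

τ ≈ 4.24 h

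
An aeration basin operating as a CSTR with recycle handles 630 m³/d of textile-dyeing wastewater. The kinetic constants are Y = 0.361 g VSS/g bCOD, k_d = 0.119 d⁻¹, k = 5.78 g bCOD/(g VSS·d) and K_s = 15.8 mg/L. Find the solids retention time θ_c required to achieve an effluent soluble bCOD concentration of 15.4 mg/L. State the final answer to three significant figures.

θ_c ≈ 1.10 d

From 1/θ_c = Y·k·S/(K_s + S) − k_d: Y·k·S/(K_s+S) = 0.361 × 5.78 × 15.4 / (15.8 + 15.4) = 1.030 d⁻¹.
1/θ_c = 1.030 − 0.119 = 0.9109 d⁻¹, so θ_c = 1.098 d.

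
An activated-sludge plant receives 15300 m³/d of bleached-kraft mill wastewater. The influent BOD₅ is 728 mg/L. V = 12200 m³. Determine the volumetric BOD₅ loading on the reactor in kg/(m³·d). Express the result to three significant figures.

L_v ≈ 0.913 kg BOD₅/(m³·d)

Volumetric loading L_v = Q·S₀ / V = 15300 × 728 g/m³ / 12200 m³ = 913.0 g/(m³·d) = 0.9130 kg BOD₅/(m³·d).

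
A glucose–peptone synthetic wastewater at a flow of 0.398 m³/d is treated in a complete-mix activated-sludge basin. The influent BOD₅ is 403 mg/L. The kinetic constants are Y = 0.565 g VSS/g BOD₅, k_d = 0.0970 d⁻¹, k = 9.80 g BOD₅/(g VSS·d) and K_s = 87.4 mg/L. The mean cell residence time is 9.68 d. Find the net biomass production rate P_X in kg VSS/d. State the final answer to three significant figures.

P_X ≈ 0.0464 kg VSS/d

Effluent substrate depends only on kinetics and SRT: S = K_s(1 + k_d θ_c) / [θ_c(Yk − k_d) − 1] = 87.4 × (1 + 0.0970 × 9.68) / [9.68 × (0.565 × 9.80 − 0.0970) − 1] = 169.5 / 51.66 = 3.280 mg/L.
Correct the yield for decay: Y_obs = Y/(1 + k_d θ_c) = 0.565 / (1 + 0.0970 × 9.68) = 0.565 / 1.939 = 0.2914.
ΔS = 403 − 3.28 = 399.7 mg/L, so the substrate removal rate is 0.398 × 399.7/1000 = 0.1591 kg BOD₅/d.
Biomass produced: P_X = Y_obs·Q·ΔS = 0.2914 × 0.1591 ≈ 0.04636 kg VSS/d.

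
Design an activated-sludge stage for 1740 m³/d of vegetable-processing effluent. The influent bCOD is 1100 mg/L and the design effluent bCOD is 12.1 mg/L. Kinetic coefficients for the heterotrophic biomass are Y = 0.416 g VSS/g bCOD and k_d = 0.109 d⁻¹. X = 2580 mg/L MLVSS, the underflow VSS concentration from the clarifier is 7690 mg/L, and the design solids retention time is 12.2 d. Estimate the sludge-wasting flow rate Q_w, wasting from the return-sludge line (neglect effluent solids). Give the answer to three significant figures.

Q_w ≈ 44.0 m³/d

Steady-state biomass mass balance: V·X·(1 + k_d·θ_c) = Y·Q·(S₀ − S)·θ_c, so V = 0.416 × 1740 × (1100 − 12.1) × 12.2 / [2580 × (1 + 0.109 × 12.2)] = 9.61×10^6 / 6011 = 1598 m³.
Q_w = (V·X)/(θ_c X_r) = 1598 × 2580 / (12.2 × 7690) = 43.95 m³/d.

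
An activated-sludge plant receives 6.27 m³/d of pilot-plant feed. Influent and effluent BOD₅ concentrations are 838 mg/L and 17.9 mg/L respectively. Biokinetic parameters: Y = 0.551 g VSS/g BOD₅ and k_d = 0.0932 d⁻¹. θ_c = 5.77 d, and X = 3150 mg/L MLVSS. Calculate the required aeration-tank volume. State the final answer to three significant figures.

From the SRT design equation V = Y Q (S₀−S) θ_c / [X (1 + k_d θ_c)] = 0.551 × 6.27 × (838 − 17.9) × 5.77 / [3150 × (1 + 0.0932 × 5.77)] = 1.63×10^4 / 4844 = 3.375 m³.

V ≈ 3.37 m³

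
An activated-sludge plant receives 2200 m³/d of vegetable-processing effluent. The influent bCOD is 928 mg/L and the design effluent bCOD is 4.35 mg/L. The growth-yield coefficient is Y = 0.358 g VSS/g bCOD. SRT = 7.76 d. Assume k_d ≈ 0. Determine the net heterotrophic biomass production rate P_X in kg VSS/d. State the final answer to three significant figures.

No decay correction is needed, so Y_obs = Y = 0.358.
Mass of bCOD removed per day: Q(S₀ − S) = 2200 × 923.6 g/m³ = 2032 kg/d.
Biomass produced: P_X = Y_obs·Q·ΔS = 0.3580 × 2032 ≈ 727.5 kg VSS/d.

P_X ≈ 727 kg VSS/d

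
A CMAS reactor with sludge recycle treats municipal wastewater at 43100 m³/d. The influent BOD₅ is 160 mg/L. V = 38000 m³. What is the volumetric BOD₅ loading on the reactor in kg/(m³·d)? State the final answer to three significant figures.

L_v ≈ 0.181 kg BOD₅/(m³·d)

Volumetric loading L_v = Q·S₀ / V = 43100 × 160 g/m³ / 38000 m³ = 181.5 g/(m³·d) = 0.1815 kg BOD₅/(m³·d).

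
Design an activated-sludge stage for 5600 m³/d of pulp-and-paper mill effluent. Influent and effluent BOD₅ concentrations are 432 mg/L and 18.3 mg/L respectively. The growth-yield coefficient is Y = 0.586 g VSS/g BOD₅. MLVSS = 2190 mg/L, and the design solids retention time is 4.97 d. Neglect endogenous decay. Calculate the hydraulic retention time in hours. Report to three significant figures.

With k_d = 0 the design equation reduces to V = Y Q (S₀−S) θ_c / X = 0.586 × 5600 × (432 − 18.3) × 4.97 / 2190 = 3081 m³.
Hydraulic retention time τ = V/Q = 3081 / 5600 = 0.5502 d = 13.20 h.

τ ≈ 13.2 h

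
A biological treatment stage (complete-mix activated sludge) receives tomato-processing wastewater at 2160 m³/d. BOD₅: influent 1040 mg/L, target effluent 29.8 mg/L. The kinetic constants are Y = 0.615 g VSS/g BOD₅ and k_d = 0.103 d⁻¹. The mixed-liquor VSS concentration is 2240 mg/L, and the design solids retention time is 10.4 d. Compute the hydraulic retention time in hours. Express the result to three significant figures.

Rearranging the biomass balance for a CMAS with decay, V = Y·Q·ΔS·θ_c / [X·(1+k_d θ_c)] = 0.615 × 2160 × (1040 − 29.8) × 10.4 / [2240 × (1 + 0.103 × 10.4)] = 1.4×10^7 / 4639 = 3008 m³.
τ = V/Q = 3008/2160 = 1.393 d, or 33.42 h.

τ ≈ 33.4 h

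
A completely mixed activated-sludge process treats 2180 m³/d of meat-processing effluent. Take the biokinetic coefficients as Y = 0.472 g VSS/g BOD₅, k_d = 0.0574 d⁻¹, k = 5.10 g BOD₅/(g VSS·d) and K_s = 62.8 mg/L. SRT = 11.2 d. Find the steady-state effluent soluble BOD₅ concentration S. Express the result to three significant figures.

S ≈ 4.08 mg/L

From the Monod/SRT balance for a CMAS, S = K_s·(1+k_d θ_c)/[θ_c·(Y k − k_d) − 1] = 62.8 × (1 + 0.0574 × 11.2) / [11.2 × (0.472 × 5.10 − 0.0574) − 1] = 103.2 / 25.32 = 4.075 mg/L.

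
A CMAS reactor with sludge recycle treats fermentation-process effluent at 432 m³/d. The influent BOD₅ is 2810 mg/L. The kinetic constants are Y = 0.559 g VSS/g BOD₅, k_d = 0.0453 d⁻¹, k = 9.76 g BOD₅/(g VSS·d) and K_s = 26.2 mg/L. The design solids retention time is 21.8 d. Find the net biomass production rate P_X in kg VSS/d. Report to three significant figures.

Effluent substrate depends only on kinetics and SRT: S = K_s(1 + k_d θ_c) / [θ_c(Yk − k_d) − 1] = 26.2 × (1 + 0.0453 × 21.8) / [21.8 × (0.559 × 9.76 − 0.0453) − 1] = 52.07 / 116.9 = 0.4453 mg/L.
Observed yield with endogenous decay: Y_obs = Y / (1 + k_d·θ_c) = 0.559 / (1 + 0.0453 × 21.8) = 0.559 / 1.988 = 0.2813 g VSS/g BOD₅.
Q·(S₀ − S) = 432 × (2810 − 0.445) × 10⁻³ = 1214 kg/d removed.
P_X = Y_obs · Q(S₀ − S) = 0.2813 × 1214 = 341.4 kg VSS/d.

P_X ≈ 341 kg VSS/d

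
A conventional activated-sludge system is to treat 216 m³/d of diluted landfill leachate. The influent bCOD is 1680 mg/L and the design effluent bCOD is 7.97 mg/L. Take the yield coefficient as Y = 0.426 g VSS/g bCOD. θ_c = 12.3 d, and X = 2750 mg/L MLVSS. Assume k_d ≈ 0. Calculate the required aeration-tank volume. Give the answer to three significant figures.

V ≈ 688 m³

V·X = Y·Q·ΔS·θ_c gives V = 0.426 × 216 × (1680 − 7.97) × 12.3 / 2750 = 688.1 m³.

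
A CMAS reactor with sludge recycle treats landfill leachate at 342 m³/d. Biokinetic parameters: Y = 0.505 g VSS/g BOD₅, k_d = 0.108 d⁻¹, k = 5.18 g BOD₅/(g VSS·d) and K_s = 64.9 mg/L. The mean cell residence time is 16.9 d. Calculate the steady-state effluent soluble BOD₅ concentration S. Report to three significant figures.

Effluent substrate depends only on kinetics and SRT: S = K_s(1 + k_d θ_c) / [θ_c(Yk − k_d) − 1] = 64.9 × (1 + 0.108 × 16.9) / [16.9 × (0.505 × 5.18 − 0.108) − 1] = 183.4 / 41.38 = 4.431 mg/L.

S ≈ 4.43 mg/L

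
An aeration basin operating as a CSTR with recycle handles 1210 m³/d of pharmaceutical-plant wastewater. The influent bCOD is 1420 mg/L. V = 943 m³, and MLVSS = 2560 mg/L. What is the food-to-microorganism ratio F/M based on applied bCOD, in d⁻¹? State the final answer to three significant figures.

F/M ≈ 0.712 d⁻¹

F/M = applied load / biomass = Q·S₀/(V·X) = 1210 × 1420 / (943.0 × 2560) = 0.7117 d⁻¹.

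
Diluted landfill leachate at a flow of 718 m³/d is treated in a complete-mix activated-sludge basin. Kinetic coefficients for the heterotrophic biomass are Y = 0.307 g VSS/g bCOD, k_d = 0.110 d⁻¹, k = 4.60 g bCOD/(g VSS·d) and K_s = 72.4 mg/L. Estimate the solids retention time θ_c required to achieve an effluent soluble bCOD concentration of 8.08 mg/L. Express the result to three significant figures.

θ_c ≈ 31.5 d

Specific growth rate at S = 8.08 mg/L: μ = YkS/(K_s+S) = 0.307·4.60·8.08/(72.4+8.08) = 0.1418 d⁻¹.
θ_c = 1/(μ − k_d) = 1/(0.1418 − 0.110) = 1/0.03178 = 31.46 d.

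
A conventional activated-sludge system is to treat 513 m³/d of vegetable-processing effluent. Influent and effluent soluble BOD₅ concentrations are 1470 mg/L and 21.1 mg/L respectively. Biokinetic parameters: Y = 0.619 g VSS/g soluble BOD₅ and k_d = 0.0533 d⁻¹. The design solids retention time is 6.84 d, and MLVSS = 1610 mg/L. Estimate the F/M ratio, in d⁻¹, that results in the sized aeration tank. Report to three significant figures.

Rearranging the biomass balance for a CMAS with decay, V = Y·Q·ΔS·θ_c / [X·(1+k_d θ_c)] = 0.619 × 513 × (1470 − 21.1) × 6.84 / [1610 × (1 + 0.0533 × 6.84)] = 3.15×10^6 / 2197 = 1432 m³.
Food-to-microorganism ratio F/M = Q S₀ / (V X) = 513 × 1470 / (1432 × 1610) = 0.3270 d⁻¹.

F/M ≈ 0.327 d⁻¹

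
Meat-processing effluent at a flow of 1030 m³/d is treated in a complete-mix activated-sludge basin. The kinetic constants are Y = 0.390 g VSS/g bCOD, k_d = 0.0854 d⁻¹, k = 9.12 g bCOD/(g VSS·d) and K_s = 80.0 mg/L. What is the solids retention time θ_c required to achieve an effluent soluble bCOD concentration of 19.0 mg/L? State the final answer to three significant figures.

θ_c ≈ 1.67 d

From 1/θ_c = Y·k·S/(K_s + S) − k_d: Y·k·S/(K_s+S) = 0.390 × 9.12 × 19.0 / (80.0 + 19.0) = 0.6826 d⁻¹.
Then 1/θ_c = μ − k_d = 0.6826 − 0.0854 = 0.5972 d⁻¹, giving θ_c = 1.674 d.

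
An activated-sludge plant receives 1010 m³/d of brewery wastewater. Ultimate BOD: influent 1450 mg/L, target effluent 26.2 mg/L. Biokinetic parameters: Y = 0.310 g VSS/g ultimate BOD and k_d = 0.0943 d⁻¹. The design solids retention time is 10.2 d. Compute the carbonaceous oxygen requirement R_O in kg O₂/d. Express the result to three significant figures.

R_O ≈ 1120 kg O₂/d

Observed yield with endogenous decay: Y_obs = Y / (1 + k_d·θ_c) = 0.310 / (1 + 0.0943 × 10.2) = 0.310 / 1.962 = 0.1580 g VSS/g ultimate BOD.
ΔS = 1450 − 26.2 = 1424 mg/L, so the substrate removal rate is 1010 × 1424/1000 = 1438 kg ultimate BOD/d.
Biomass synthesised: P_X = Y_obs × 1438 = 227.2 kg VSS/d.
R_O = Q·ΔS − 1.42 P_X = 1438 − 322.7 = 1115 kg O₂/d.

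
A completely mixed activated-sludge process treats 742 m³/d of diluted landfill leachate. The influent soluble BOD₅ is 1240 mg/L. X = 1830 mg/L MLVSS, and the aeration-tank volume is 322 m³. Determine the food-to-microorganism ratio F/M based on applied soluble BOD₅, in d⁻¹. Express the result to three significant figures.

F/M ≈ 1.56 d⁻¹

Food-to-microorganism ratio F/M = Q S₀ / (V X) = 742 × 1240 / (322.0 × 1830) = 1.561 d⁻¹.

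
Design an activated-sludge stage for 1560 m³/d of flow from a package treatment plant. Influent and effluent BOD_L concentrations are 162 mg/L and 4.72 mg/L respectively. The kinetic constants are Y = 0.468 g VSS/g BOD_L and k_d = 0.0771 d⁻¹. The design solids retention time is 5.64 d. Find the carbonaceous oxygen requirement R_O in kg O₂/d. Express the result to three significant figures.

R_O ≈ 132 kg O₂/d

The observed yield is Y_obs = Y/(1 + k_d·θ_c) = 0.468 / (1 + 0.0771 × 5.64) = 0.468 / 1.435 = 0.3262 g VSS per g BOD_L removed.
Q·(S₀ − S) = 1560 × (162 − 4.72) × 10⁻³ = 245.4 kg/d removed.
P_X = Y_obs·Q·(S₀ − S) = 0.3262 × 245.4 = 80.03 kg VSS/d.
R_O = Q·(S₀ − S) − 1.42·P_X = 245.4 − 1.42 × 80.03 = 131.7 kg O₂/d.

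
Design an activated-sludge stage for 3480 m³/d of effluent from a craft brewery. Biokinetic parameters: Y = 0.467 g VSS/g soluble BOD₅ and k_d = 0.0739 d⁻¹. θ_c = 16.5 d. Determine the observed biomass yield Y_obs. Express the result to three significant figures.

Y_obs ≈ 0.210 g VSS/g soluble BOD₅

Observed yield with endogenous decay: Y_obs = Y / (1 + k_d·θ_c) = 0.467 / (1 + 0.0739 × 16.5) = 0.467 / 2.219 = 0.2104 g VSS/g soluble BOD₅.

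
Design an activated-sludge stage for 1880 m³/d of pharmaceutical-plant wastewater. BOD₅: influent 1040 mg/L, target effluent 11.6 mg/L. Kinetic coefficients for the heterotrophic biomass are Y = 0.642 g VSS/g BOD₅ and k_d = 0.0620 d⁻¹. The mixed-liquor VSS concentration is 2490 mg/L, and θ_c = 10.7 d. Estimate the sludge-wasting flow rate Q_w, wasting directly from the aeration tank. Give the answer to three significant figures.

From the SRT design equation V = Y Q (S₀−S) θ_c / [X (1 + k_d θ_c)] = 0.642 × 1880 × (1040 − 11.6) × 10.7 / [2490 × (1 + 0.0620 × 10.7)] = 1.33×10^7 / 4142 = 3207 m³.
With mixed-liquor wasting, θ_c = V/Q_w, so Q_w = V/θ_c = 3207/10.7 = 299.7 m³/d.

Q_w ≈ 300 m³/d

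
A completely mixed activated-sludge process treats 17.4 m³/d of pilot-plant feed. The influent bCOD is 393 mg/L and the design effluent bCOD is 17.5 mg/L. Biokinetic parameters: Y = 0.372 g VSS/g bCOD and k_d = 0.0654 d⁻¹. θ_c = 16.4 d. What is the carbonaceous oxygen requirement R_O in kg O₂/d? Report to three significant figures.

R_O ≈ 4.87 kg O₂/d

Observed yield with endogenous decay: Y_obs = Y / (1 + k_d·θ_c) = 0.372 / (1 + 0.0654 × 16.4) = 0.372 / 2.073 = 0.1795 g VSS/g bCOD.
Mass of bCOD removed per day: Q(S₀ − S) = 17.4 × 375.5 g/m³ = 6.534 kg/d.
Net sludge production P_X = 0.1795 × 6.534 = 1.173 kg VSS/d.
R_O = Q·(S₀ − S) − 1.42·P_X = 6.534 − 1.42 × 1.173 = 4.868 kg O₂/d.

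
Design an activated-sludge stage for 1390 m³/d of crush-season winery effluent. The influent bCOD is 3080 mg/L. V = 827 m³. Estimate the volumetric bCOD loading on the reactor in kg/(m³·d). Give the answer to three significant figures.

L_v = Q S₀ / V = 1390 × 3080 × 10⁻³ / 827.0 = 5.177 kg/(m³·d).

L_v ≈ 5.18 kg bCOD/(m³·d)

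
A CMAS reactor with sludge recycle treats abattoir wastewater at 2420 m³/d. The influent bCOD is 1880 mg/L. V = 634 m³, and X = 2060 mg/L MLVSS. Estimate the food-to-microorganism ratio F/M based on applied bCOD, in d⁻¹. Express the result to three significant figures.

F/M ≈ 3.48 d⁻¹

Food-to-microorganism ratio F/M = Q S₀ / (V X) = 2420 × 1880 / (634.0 × 2060) = 3.484 d⁻¹.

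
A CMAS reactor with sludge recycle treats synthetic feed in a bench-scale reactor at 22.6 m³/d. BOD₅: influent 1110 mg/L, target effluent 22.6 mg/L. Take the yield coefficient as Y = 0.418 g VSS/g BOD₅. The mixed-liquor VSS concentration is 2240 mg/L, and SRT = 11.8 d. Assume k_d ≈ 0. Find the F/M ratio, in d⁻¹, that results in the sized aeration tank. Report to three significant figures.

Biomass mass balance (decay neglected): V·X = Y·Q·(S₀ − S)·θ_c, so V = 0.418 × 22.6 × (1110 − 22.6) × 11.8 / 2240 = 54.11 m³.
F/M = Q·S₀ / (V·X) = 22.6 × 1110 / (54.11 × 2240) = 0.2070 g BOD₅·(g VSS·d)⁻¹.

F/M ≈ 0.207 d⁻¹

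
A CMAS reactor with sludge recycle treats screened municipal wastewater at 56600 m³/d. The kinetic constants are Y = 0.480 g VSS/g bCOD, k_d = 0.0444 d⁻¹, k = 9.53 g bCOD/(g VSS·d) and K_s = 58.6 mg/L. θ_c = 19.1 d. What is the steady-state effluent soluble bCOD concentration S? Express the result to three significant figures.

S ≈ 1.27 mg/L

Effluent substrate depends only on kinetics and SRT: S = K_s(1 + k_d θ_c) / [θ_c(Yk − k_d) − 1] = 58.6 × (1 + 0.0444 × 19.1) / [19.1 × (0.480 × 9.53 − 0.0444) − 1] = 108.3 / 85.52 = 1.266 mg/L.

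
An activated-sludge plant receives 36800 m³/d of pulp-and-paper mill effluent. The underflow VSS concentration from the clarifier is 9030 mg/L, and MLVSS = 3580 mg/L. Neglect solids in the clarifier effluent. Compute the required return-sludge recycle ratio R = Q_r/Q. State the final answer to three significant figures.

R ≈ 0.657

Mass balance around the secondary clarifier (neglecting effluent solids): R = X / (X_r − X) = 3580 / (9030 − 3580) = 0.6569.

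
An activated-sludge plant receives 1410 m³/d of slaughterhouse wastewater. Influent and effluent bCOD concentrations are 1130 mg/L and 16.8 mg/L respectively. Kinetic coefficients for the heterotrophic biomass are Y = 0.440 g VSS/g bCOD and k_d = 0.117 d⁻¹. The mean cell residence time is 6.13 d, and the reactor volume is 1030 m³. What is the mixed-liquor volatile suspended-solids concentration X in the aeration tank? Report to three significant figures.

Solving the biomass balance for X: X = Y Q (S₀−S) θ_c / [V (1+k_d θ_c)] = 0.440 × 1410 × (1130 − 16.8) × 6.13 / [1030 × (1 + 0.117 × 6.13)] = 2394 mg/L.

X ≈ 2390 mg/L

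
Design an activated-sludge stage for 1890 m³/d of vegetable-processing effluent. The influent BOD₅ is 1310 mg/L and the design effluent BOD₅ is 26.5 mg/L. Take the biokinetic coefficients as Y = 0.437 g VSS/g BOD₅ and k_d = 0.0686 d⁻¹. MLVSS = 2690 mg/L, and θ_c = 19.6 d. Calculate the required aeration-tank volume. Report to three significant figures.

From the SRT design equation V = Y Q (S₀−S) θ_c / [X (1 + k_d θ_c)] = 0.437 × 1890 × (1310 − 26.5) × 19.6 / [2690 × (1 + 0.0686 × 19.6)] = 2.08×10^7 / 6307 = 3294 m³.

V ≈ 3290 m³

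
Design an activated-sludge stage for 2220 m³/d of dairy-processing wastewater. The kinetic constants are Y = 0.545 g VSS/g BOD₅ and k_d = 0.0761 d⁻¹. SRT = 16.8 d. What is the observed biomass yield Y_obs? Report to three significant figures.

The observed yield is Y_obs = Y/(1 + k_d·θ_c) = 0.545 / (1 + 0.0761 × 16.8) = 0.545 / 2.278 = 0.2392 g VSS per g BOD₅ removed.

Y_obs ≈ 0.239 g VSS/g BOD₅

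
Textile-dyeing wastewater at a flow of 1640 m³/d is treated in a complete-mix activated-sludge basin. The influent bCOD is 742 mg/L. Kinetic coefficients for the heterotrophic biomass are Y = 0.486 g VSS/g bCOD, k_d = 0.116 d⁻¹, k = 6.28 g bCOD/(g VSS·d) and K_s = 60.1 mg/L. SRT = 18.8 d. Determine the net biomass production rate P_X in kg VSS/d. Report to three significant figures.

P_X ≈ 185 kg VSS/d

For a completely mixed reactor with recycle the Lawrence–McCarty relation gives S = K_s·(1 + k_d·θ_c) / [θ_c·(Y·k − k_d) − 1] = 60.1 × (1 + 0.116 × 18.8) / [18.8 × (0.486 × 6.28 − 0.116) − 1] = 191.2 / 54.20 = 3.527 mg/L.
The observed yield is Y_obs = Y/(1 + k_d·θ_c) = 0.486 / (1 + 0.116 × 18.8) = 0.486 / 3.181 = 0.1528 g VSS per g bCOD removed.
Mass of bCOD removed per day: Q(S₀ − S) = 1640 × 738.5 g/m³ = 1211 kg/d.
P_X = Y_obs · Q(S₀ − S) = 0.1528 × 1211 = 185.0 kg VSS/d.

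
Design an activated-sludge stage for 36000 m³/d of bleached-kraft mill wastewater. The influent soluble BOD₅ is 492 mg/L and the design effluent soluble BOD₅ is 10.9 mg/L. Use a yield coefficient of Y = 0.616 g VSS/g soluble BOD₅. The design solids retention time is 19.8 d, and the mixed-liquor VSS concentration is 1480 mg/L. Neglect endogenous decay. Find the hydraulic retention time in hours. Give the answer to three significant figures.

With k_d = 0 the design equation reduces to V = Y Q (S₀−S) θ_c / X = 0.616 × 36000 × (492 − 10.9) × 19.8 / 1480 = 142732 m³.
τ = V/Q = 142732/36000 = 3.965 d, or 95.15 h.

τ ≈ 95.2 h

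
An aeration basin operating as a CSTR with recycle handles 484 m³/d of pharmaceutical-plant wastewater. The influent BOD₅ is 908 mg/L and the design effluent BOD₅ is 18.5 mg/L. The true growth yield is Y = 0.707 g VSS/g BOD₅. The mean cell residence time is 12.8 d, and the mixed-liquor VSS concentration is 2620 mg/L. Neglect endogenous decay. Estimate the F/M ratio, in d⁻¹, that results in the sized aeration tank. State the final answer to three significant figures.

V·X = Y·Q·ΔS·θ_c gives V = 0.707 × 484 × (908 − 18.5) × 12.8 / 2620 = 1487 m³.
F/M = applied load / biomass = Q·S₀/(V·X) = 484 × 908 / (1487 × 2620) = 0.1128 d⁻¹.

F/M ≈ 0.113 d⁻¹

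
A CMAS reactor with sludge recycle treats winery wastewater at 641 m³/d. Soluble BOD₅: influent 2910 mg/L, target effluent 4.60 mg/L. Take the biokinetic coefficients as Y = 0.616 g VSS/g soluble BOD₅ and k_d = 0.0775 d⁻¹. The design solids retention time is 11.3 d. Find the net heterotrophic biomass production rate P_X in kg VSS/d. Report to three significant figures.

Observed yield with endogenous decay: Y_obs = Y / (1 + k_d·θ_c) = 0.616 / (1 + 0.0775 × 11.3) = 0.616 / 1.876 = 0.3284 g VSS/g soluble BOD₅.
Q·(S₀ − S) = 641 × (2910 − 4.60) × 10⁻³ = 1862 kg/d removed.
Biomass produced: P_X = Y_obs·Q·ΔS = 0.3284 × 1862 ≈ 611.6 kg VSS/d.

P_X ≈ 612 kg VSS/d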